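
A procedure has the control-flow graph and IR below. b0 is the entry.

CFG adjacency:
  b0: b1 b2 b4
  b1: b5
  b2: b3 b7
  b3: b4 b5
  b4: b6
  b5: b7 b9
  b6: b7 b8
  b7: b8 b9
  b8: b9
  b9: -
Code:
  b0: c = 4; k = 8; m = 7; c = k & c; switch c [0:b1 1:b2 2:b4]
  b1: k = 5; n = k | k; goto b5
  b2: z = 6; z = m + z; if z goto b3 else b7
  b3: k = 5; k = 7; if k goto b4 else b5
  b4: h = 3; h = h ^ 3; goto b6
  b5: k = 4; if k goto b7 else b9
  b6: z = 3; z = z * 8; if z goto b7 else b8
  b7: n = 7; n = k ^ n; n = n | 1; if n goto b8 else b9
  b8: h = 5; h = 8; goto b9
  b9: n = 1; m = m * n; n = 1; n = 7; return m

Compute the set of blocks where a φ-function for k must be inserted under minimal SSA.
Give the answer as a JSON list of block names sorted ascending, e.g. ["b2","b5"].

Answer: ["b4", "b5", "b7", "b8", "b9"]

Analysis:
idom tree: b1←b0 b2←b0 b3←b2 b4←b0 b5←b0 b6←b4 b7←b0 b8←b0 b9←b0
Dom at joins:
  b4: preds {b0,b3}: {b0} ∩ {b0,b2,b3} = {b0}; idom=b0
  b5: preds {b1,b3}: {b0,b1} ∩ {b0,b2,b3} = {b0}; idom=b0
  b7: preds {b2,b5,b6}: {b0,b2} ∩ {b0,b5} ∩ {b0,b4,b6} = {b0}; idom=b0
  b8: preds {b6,b7}: {b0,b4,b6} ∩ {b0,b7} = {b0}; idom=b0
  b9: preds {b5,b7,b8}: {b0,b5} ∩ {b0,b7} ∩ {b0,b8} = {b0}; idom=b0

DF derivation:
  join b4 pred b0: · stop@b0
  join b4 pred b3: b3→b2 stop@b0
  join b5 pred b1: b1 stop@b0
  join b5 pred b3: b3→b2 stop@b0
  join b7 pred b2: b2 stop@b0
  join b7 pred b5: b5 stop@b0
  join b7 pred b6: b6→b4 stop@b0
  join b8 pred b6: b6→b4 stop@b0
  join b8 pred b7: b7 stop@b0
  join b9 pred b5: b5 stop@b0
  join b9 pred b7: b7 stop@b0
  join b9 pred b8: b8 stop@b0
  b0 → ∅
  b1 → {b5}
  b2 → {b4,b5,b7}
  b3 → {b4,b5}
  b4 → {b7,b8}
  b5 → {b7,b9}
  b6 → {b7,b8}
  b7 → {b8,b9}
  b8 → {b9}
  b9 → ∅

φ for k: defs {b0,b1,b3,b5}
  DF⁺ = {b4,b5,b7,b8,b9}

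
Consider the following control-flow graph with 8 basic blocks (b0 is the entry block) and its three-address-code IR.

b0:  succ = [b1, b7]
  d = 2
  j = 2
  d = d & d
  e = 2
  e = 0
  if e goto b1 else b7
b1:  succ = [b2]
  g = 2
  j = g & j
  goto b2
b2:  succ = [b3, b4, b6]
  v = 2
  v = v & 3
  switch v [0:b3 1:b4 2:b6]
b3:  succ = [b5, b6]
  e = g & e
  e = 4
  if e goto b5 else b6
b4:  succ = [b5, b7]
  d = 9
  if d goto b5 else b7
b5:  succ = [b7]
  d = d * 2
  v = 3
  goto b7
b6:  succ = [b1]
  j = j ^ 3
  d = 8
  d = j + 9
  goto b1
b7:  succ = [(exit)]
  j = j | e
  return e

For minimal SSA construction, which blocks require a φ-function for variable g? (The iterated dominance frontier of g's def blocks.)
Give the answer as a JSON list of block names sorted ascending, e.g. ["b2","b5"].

Answer: ["b1", "b7"]

Analysis:
idom tree: b1←b0 b2←b1 b3←b2 b4←b2 b5←b2 b6←b2 b7←b0
Dom at joins:
  b1: preds {b0,b6}: {b0} ∩ {b0,b1,b2,b6} = {b0}; idom=b0
  b5: preds {b3,b4}: {b0,b1,b2,b3} ∩ {b0,b1,b2,b4} = {b0,b1,b2}; idom=b2
  b6: preds {b2,b3}: {b0,b1,b2} ∩ {b0,b1,b2,b3} = {b0,b1,b2}; idom=b2
  b7: preds {b0,b4,b5}: {b0} ∩ {b0,b1,b2,b4} ∩ {b0,b1,b2,b5} = {b0}; idom=b0

DF walk-up:
  join b1 pred b0: · stop@b0
  join b1 pred b6: b6→b2→b1 stop@b0
  join b5 pred b3: b3 stop@b2
  join b5 pred b4: b4 stop@b2
  join b6 pred b2: · stop@b2
  join b6 pred b3: b3 stop@b2
  join b7 pred b0: · stop@b0
  join b7 pred b4: b4→b2→b1 stop@b0
  join b7 pred b5: b5→b2→b1 stop@b0
  b0 → ∅
  b1 → {b1,b7}
  b2 → {b1,b7}
  b3 → {b5,b6}
  b4 → {b5,b7}
  b5 → {b7}
  b6 → {b1}
  b7 → ∅

φ for g: defs {b1}
  DF⁺ = {b1,b7}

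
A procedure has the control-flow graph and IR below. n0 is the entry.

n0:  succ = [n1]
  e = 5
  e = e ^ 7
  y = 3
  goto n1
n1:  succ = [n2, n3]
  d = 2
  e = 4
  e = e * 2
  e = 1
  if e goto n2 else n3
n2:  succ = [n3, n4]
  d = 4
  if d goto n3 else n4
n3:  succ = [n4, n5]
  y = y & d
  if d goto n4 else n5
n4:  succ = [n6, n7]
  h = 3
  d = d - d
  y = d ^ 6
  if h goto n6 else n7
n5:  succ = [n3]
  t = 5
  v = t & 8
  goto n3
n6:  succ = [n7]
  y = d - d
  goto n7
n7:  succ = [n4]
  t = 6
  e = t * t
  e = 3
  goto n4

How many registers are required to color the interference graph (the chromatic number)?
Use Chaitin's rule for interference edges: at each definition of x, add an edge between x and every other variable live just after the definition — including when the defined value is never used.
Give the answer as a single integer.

Answer: 3

Analysis:
Block summaries:
  n0 def {e,y} use ∅
  n1 def {d,e} use ∅
  n2 def {d} use ∅
  n3 def {y} use {d,y}
  n4 def {d,h,y} use {d}
  n5 def {t,v} use ∅
  n6 def {y} use {d}
  n7 def {e,t} use ∅

Backward fixpoint:
  n0: in=∅ out={y}
  n1: in={y} out={d,y}
  n2: in={y} out={d,y}
  n3: in={d,y} out={d,y}
  n4: in={d} out={d}
  n5: in={d,y} out={d,y}
  n6: in={d} out={d}
  n7: in={d} out={d}

Interference:
  d↔{e,h,t,v,y}
  e↔{d,y}
  h↔{d,y}
  t↔{d,y}
  v↔{d,y}
  y↔{d,e,h,t,v}

Chromatic number:
  lower bound: {d,e,y} mutually conflict ⇒ χ ≥ 3
  assign d→R0 e→R2 h→R2 t→R2 v→R2 y→R1 — no edge inside a register ⇒ χ ≤ 3
  χ = 3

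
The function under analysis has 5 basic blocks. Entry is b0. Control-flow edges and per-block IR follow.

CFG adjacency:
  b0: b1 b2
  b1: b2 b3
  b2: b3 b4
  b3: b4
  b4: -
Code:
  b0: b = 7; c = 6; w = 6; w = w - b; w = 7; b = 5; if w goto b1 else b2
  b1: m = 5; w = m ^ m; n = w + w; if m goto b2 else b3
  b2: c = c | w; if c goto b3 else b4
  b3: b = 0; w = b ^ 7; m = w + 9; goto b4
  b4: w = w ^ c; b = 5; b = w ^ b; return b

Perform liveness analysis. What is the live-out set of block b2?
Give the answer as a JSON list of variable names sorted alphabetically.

Per-block:
  b0: {b,c,w} / ∅
  b1: {m,n,w} / ∅
  b2: {c} / {c,w}
  b3: {b,m,w} / ∅
  b4: {b,w} / {c,w}

Live sets:
  b0: in=∅ out={c,w}
  b1: in={c} out={c,w}
  b2: in={c,w} out={c,w}
  b3: in={c} out={c,w}
  b4: in={c,w} out=∅

live-out(b2) = ["c", "w"]

Answer: ["c", "w"]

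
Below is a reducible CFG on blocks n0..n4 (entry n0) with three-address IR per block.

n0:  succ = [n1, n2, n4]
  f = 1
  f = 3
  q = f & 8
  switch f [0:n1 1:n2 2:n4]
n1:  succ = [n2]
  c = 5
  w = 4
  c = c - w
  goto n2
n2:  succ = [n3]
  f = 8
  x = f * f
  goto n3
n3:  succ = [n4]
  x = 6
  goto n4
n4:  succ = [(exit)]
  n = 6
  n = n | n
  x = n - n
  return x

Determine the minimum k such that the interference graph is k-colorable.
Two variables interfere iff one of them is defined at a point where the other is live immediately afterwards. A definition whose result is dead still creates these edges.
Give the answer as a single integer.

def/use:
  n0: {f,q} / ∅
  n1: {c,w} / ∅
  n2: {f,x} / ∅
  n3: {x} / ∅
  n4: {n,x} / ∅

Live sets:
  live n0: ∅→∅
  live n1: ∅→∅
  live n2: ∅→∅
  live n3: ∅→∅
  live n4: ∅→∅

Interference:
  c — {w}
  f — {q}
  n — ∅
  q — {f}
  w — {c}
  x — ∅

Colouring:
  {c,w} pairwise interfere (2-clique) ⇒ χ ≥ 2
  assign c→r0 f→r0 n→r0 q→r1 w→r1 x→r0 — no edge inside a register ⇒ χ ≤ 2
  χ = 2

Answer: 2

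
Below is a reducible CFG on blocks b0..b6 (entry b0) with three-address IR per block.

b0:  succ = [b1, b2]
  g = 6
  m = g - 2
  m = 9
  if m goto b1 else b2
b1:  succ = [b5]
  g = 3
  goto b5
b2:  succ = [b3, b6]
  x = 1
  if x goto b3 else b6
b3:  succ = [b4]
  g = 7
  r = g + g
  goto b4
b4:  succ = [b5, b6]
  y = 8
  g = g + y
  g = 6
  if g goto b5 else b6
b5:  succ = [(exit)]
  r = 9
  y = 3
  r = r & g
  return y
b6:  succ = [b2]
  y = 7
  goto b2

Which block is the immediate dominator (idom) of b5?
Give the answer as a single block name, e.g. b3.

Answer: b0

Working:
idom tree: b1←b0 b2←b0 b3←b2 b4←b3 b5←b0 b6←b2
Dom at joins:
  b2: preds {b0,b6}: {b0} ∩ {b0,b2,b6} = {b0}; idom=b0
  b5: preds {b1,b4}: {b0,b1} ∩ {b0,b2,b3,b4} = {b0}; idom=b0
  b6: preds {b2,b4}: {b0,b2} ∩ {b0,b2,b3,b4} = {b0,b2}; idom=b2

idom(b5) = b0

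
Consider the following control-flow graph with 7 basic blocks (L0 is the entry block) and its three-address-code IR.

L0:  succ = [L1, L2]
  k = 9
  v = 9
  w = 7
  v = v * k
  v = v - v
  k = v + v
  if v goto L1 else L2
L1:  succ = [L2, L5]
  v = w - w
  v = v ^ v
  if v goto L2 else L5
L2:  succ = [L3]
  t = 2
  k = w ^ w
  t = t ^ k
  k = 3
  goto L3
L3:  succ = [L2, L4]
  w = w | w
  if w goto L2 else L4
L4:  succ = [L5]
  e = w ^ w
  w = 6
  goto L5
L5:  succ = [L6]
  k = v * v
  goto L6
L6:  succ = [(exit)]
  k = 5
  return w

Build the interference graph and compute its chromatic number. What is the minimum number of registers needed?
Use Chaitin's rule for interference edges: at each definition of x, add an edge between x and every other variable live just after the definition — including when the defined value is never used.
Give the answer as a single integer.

Block summaries:
  L0: def={k,v,w} ue=∅
  L1: def={v} ue={w}
  L2: def={k,t} ue={w}
  L3: def={w} ue={w}
  L4: def={e,w} ue={w}
  L5: def={k} ue={v}
  L6: def={k} ue={w}

Backward fixpoint:
  L0: in=∅ out={v,w}
  L1: in={w} out={v,w}
  L2: in={v,w} out={v,w}
  L3: in={v,w} out={v,w}
  L4: in={v,w} out={v,w}
  L5: in={v,w} out={w}
  L6: in={w} out=∅

Interference:
  e — {v}
  k — {t,v,w}
  t — {k,v,w}
  v — {e,k,t,w}
  w — {k,t,v}

Chromatic number:
  {k,t,v,w} pairwise interfere (4-clique) ⇒ χ ≥ 4
  4-colouring: R0={v}  R1={e,k}  R2={t}  R3={w}
  χ = 4

Answer: 4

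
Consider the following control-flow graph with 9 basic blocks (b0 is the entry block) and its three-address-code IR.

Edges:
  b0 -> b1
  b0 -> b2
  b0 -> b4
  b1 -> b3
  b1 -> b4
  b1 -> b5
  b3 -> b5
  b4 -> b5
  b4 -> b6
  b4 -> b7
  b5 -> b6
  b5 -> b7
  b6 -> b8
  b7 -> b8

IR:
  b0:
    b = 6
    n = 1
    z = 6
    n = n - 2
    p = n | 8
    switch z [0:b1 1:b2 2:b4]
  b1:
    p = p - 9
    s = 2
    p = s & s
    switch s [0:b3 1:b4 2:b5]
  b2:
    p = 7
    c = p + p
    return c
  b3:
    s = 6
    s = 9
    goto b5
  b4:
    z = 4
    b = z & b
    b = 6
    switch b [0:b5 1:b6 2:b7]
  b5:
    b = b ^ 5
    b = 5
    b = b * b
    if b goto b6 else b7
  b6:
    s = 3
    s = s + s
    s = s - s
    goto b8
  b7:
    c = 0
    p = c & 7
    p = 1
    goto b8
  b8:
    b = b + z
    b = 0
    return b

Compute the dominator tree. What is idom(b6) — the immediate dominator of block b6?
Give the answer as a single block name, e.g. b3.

idom tree: b1←b0 b2←b0 b3←b1 b4←b0 b5←b0 b6←b0 b7←b0 b8←b0
Join-block Dom:
  b4: preds {b0,b1}: {b0} ∩ {b0,b1} = {b0}; idom=b0
  b5: preds {b1,b3,b4}: {b0,b1} ∩ {b0,b1,b3} ∩ {b0,b4} = {b0}; idom=b0
  b6: preds {b4,b5}: {b0,b4} ∩ {b0,b5} = {b0}; idom=b0
  b7: preds {b4,b5}: {b0,b4} ∩ {b0,b5} = {b0}; idom=b0
  b8: preds {b6,b7}: {b0,b6} ∩ {b0,b7} = {b0}; idom=b0

idom(b6) = b0

Answer: b0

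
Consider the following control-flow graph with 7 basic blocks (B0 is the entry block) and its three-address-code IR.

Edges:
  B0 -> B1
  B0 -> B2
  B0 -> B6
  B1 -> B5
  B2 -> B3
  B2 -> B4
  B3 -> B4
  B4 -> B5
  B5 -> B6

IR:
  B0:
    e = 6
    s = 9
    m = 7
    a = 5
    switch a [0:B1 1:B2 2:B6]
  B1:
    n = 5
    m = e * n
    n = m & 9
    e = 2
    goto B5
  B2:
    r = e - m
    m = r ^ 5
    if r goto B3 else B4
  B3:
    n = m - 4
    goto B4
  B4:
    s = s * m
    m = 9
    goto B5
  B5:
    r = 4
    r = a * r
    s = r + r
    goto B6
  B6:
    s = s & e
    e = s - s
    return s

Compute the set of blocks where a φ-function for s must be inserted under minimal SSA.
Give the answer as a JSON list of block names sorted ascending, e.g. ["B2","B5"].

Answer: ["B5", "B6"]

Working:
idom tree: B1←B0 B2←B0 B3←B2 B4←B2 B5←B0 B6←B0
Join-block Dom:
  B4: preds {B2,B3}: {B0,B2} ∩ {B0,B2,B3} = {B0,B2}; idom=B2
  B5: preds {B1,B4}: {B0,B1} ∩ {B0,B2,B4} = {B0}; idom=B0
  B6: preds {B0,B5}: {B0} ∩ {B0,B5} = {B0}; idom=B0

DF walk-up:
  B4←B2: walk · to B2
  B4←B3: walk B3 to B2
  B5←B1: walk B1 to B0
  B5←B4: walk B4→B2 to B0
  B6←B0: walk · to B0
  B6←B5: walk B5 to B0
  DF(B0)=∅
  DF(B1)={B5}
  DF(B2)={B5}
  DF(B3)={B4}
  DF(B4)={B5}
  DF(B5)={B6}
  DF(B6)=∅

φ for s: defs {B0,B4,B5,B6}
  DF⁺ = {B5,B6}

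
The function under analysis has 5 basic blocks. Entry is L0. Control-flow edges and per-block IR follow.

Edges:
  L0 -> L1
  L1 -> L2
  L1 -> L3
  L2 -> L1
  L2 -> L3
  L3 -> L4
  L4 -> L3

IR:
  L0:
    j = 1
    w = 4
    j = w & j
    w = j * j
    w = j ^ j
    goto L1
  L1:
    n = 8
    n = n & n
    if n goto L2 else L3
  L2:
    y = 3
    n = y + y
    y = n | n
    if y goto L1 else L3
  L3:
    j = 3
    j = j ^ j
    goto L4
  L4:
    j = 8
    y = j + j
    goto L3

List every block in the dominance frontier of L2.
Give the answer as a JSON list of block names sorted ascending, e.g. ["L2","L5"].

idom tree: L1←L0 L2←L1 L3←L1 L4←L3
Dom∩ at merges:
  L1: preds {L0,L2}: {L0} ∩ {L0,L1,L2} = {L0}; idom=L0
  L3: preds {L1,L2,L4}: {L0,L1} ∩ {L0,L1,L2} ∩ {L0,L1,L3,L4} = {L0,L1}; idom=L1

DF derivation:
  L1←L0: walk · to L0
  L1←L2: walk L2→L1 to L0
  L3←L1: walk · to L1
  L3←L2: walk L2 to L1
  L3←L4: walk L4→L3 to L1
  DF(L0)=∅
  DF(L1)={L1}
  DF(L2)={L1,L3}
  DF(L3)={L3}
  DF(L4)={L3}

DF(L2) = ["L1", "L3"]

Answer: ["L1", "L3"]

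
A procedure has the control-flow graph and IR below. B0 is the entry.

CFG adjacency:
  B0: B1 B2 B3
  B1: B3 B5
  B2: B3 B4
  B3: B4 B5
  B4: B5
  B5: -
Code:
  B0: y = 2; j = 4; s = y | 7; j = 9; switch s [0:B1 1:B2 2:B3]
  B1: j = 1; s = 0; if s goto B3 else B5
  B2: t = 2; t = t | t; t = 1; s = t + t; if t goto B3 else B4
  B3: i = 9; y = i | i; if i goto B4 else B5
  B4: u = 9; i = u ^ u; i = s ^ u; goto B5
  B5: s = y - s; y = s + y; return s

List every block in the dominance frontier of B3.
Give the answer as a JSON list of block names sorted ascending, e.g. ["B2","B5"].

Answer: ["B4", "B5"]

Working:
idom tree: B1←B0 B2←B0 B3←B0 B4←B0 B5←B0
Dom∩ at merges:
  B3: preds {B0,B1,B2}: {B0} ∩ {B0,B1} ∩ {B0,B2} = {B0}; idom=B0
  B4: preds {B2,B3}: {B0,B2} ∩ {B0,B3} = {B0}; idom=B0
  B5: preds {B1,B3,B4}: {B0,B1} ∩ {B0,B3} ∩ {B0,B4} = {B0}; idom=B0

Frontier:
  B3←B0: walk · to B0
  B3←B1: walk B1 to B0
  B3←B2: walk B2 to B0
  B4←B2: walk B2 to B0
  B4←B3: walk B3 to B0
  B5←B1: walk B1 to B0
  B5←B3: walk B3 to B0
  B5←B4: walk B4 to B0
  B0: DF=∅
  B1: DF={B3,B5}
  B2: DF={B3,B4}
  B3: DF={B4,B5}
  B4: DF={B5}
  B5: DF=∅

DF(B3) = ["B4", "B5"]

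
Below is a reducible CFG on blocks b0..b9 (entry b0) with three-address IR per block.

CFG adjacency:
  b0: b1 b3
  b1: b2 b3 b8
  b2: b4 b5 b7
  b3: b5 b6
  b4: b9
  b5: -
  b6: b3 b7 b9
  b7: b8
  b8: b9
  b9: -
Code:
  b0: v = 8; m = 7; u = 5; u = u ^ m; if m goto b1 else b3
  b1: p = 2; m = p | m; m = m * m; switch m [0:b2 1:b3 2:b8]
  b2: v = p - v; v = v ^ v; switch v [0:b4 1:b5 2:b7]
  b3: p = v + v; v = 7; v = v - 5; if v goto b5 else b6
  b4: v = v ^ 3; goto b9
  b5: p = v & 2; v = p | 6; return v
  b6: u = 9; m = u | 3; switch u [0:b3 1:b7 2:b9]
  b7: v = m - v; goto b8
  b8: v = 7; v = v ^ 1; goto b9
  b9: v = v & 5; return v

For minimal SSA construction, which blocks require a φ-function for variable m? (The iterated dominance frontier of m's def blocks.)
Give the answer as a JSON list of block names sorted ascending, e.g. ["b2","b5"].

idom tree: b1←b0 b2←b1 b3←b0 b4←b2 b5←b0 b6←b3 b7←b0 b8←b0 b9←b0
Dom∩ at merges:
  b3: preds {b0,b1,b6}: {b0} ∩ {b0,b1} ∩ {b0,b3,b6} = {b0}; idom=b0
  b5: preds {b2,b3}: {b0,b1,b2} ∩ {b0,b3} = {b0}; idom=b0
  b7: preds {b2,b6}: {b0,b1,b2} ∩ {b0,b3,b6} = {b0}; idom=b0
  b8: preds {b1,b7}: {b0,b1} ∩ {b0,b7} = {b0}; idom=b0
  b9: preds {b4,b6,b8}: {b0,b1,b2,b4} ∩ {b0,b3,b6} ∩ {b0,b8} = {b0}; idom=b0

DF walk-up:
  b3←b0: walk · to b0
  b3←b1: walk b1 to b0
  b3←b6: walk b6→b3 to b0
  b5←b2: walk b2→b1 to b0
  b5←b3: walk b3 to b0
  b7←b2: walk b2→b1 to b0
  b7←b6: walk b6→b3 to b0
  b8←b1: walk b1 to b0
  b8←b7: walk b7 to b0
  b9←b4: walk b4→b2→b1 to b0
  b9←b6: walk b6→b3 to b0
  b9←b8: walk b8 to b0
  DF(b0)=∅
  DF(b1)={b3,b5,b7,b8,b9}
  DF(b2)={b5,b7,b9}
  DF(b3)={b3,b5,b7,b9}
  DF(b4)={b9}
  DF(b5)=∅
  DF(b6)={b3,b7,b9}
  DF(b7)={b8}
  DF(b8)={b9}
  DF(b9)=∅

φ for m: defs {b0,b1,b6}
  DF⁺ = {b3,b5,b7,b8,b9}

Answer: ["b3", "b5", "b7", "b8", "b9"]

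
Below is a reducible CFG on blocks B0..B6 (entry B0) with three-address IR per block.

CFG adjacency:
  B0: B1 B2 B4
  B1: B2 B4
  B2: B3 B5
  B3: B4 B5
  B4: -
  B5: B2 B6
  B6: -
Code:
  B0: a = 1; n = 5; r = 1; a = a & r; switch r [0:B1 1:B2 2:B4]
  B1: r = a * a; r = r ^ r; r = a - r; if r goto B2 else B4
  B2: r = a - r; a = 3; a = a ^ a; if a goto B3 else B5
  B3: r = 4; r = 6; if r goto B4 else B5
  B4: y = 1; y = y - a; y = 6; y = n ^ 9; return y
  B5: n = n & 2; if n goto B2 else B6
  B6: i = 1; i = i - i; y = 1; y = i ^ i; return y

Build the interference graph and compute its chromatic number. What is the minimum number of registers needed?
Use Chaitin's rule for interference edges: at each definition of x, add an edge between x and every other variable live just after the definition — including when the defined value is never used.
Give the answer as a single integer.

def/use:
  B0: def={a,n,r} ue=∅
  B1: def={r} ue={a}
  B2: def={a,r} ue={a,r}
  B3: def={r} ue=∅
  B4: def={y} ue={a,n}
  B5: def={n} ue={n}
  B6: def={i,y} ue=∅

Live sets:
  live B0: ∅→{a,n,r}
  live B1: {a,n}→{a,n,r}
  live B2: {a,n,r}→{a,n,r}
  live B3: {a,n}→{a,n,r}
  live B4: {a,n}→∅
  live B5: {a,n,r}→{a,n,r}
  live B6: ∅→∅

Conflict graph:
  a: {n,r,y}
  i: {y}
  n: {a,r,y}
  r: {a,n}
  y: {a,i,n}

Registers:
  clique {a,n,r} ⇒ need ≥ 3
  3-colouring: c0={a,i}  c1={n}  c2={r,y}
  χ = 3

Answer: 3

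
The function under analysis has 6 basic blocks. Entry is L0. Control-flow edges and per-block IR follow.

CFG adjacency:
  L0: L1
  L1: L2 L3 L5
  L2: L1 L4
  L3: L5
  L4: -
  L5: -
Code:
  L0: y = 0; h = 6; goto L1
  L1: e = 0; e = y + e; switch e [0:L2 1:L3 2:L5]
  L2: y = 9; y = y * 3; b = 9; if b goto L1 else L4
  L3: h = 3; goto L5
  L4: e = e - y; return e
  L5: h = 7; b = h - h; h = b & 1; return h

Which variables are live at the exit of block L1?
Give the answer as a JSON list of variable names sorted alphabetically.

def/use:
  L0 def {h,y} use ∅
  L1 def {e} use {y}
  L2 def {b,y} use ∅
  L3 def {h} use ∅
  L4 def {e} use {e,y}
  L5 def {b,h} use ∅

Liveness:
  live L0: ∅→{y}
  live L1: {y}→{e}
  live L2: {e}→{e,y}
  live L3: ∅→∅
  live L4: {e,y}→∅
  live L5: ∅→∅

live-out(L1) = ["e"]

Answer: ["e"]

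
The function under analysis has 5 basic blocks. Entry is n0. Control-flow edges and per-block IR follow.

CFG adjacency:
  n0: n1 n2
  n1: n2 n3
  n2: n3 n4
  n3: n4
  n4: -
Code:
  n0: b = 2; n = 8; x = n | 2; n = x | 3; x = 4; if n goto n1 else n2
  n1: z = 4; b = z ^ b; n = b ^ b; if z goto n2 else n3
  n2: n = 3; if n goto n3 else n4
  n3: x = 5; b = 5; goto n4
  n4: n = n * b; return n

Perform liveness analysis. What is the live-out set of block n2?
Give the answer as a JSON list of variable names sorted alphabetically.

Answer: ["b", "n"]

Analysis:
def/use:
  n0: {b,n,x} / ∅
  n1: {b,n,z} / {b}
  n2: {n} / ∅
  n3: {b,x} / ∅
  n4: {n} / {b,n}

Backward fixpoint:
  n0 li=∅ lo={b}
  n1 li={b} lo={b,n}
  n2 li={b} lo={b,n}
  n3 li={n} lo={b,n}
  n4 li={b,n} lo=∅

live-out(n2) = ["b", "n"]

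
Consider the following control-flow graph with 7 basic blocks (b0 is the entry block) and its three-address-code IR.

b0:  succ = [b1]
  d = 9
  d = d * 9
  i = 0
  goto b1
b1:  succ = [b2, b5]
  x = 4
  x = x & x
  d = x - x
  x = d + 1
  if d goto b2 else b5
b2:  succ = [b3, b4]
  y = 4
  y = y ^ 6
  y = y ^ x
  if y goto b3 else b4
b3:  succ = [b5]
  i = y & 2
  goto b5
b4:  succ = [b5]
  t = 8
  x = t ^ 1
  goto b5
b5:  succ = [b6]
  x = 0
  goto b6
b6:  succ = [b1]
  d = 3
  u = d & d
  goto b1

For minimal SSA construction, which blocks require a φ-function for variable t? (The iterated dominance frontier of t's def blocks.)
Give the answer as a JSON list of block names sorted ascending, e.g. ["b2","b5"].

idom tree: b1←b0 b2←b1 b3←b2 b4←b2 b5←b1 b6←b5
Join-block Dom:
  b1: preds {b0,b6}: {b0} ∩ {b0,b1,b5,b6} = {b0}; idom=b0
  b5: preds {b1,b3,b4}: {b0,b1} ∩ {b0,b1,b2,b3} ∩ {b0,b1,b2,b4} = {b0,b1}; idom=b1

DF walk-up:
  join b1 pred b0: · stop@b0
  join b1 pred b6: b6→b5→b1 stop@b0
  join b5 pred b1: · stop@b1
  join b5 pred b3: b3→b2 stop@b1
  join b5 pred b4: b4→b2 stop@b1
  b0: DF=∅
  b1: DF={b1}
  b2: DF={b5}
  b3: DF={b5}
  b4: DF={b5}
  b5: DF={b1}
  b6: DF={b1}

φ for t: defs {b4}
  DF⁺ = {b1,b5}

Answer: ["b1", "b5"]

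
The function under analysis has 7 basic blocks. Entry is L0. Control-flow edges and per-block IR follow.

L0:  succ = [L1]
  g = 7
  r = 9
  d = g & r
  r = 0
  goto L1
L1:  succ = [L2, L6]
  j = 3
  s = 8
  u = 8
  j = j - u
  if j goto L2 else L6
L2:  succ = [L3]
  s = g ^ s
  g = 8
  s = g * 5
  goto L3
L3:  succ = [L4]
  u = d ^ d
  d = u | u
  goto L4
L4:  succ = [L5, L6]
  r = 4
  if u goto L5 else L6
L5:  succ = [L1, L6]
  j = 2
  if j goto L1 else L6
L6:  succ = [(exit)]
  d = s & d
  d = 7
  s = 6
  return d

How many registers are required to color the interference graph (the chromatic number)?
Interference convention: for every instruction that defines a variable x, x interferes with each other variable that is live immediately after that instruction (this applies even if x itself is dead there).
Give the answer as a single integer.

def/use:
  L0: {d,g,r} / ∅
  L1: {j,s,u} / ∅
  L2: {g,s} / {g,s}
  L3: {d,u} / {d}
  L4: {r} / {u}
  L5: {j} / ∅
  L6: {d,s} / {d,s}

Liveness:
  L0 li=∅ lo={d,g}
  L1 li={d,g} lo={d,g,s}
  L2 li={d,g,s} lo={d,g,s}
  L3 li={d,g,s} lo={d,g,s,u}
  L4 li={d,g,s,u} lo={d,g,s}
  L5 li={d,g,s} lo={d,g,s}
  L6 li={d,s} lo=∅

Interference:
  d — {g,j,r,s,u}
  g — {d,j,r,s,u}
  j — {d,g,s,u}
  r — {d,g,s,u}
  s — {d,g,j,r,u}
  u — {d,g,j,r,s}

Registers:
  lower bound: {d,g,j,s,u} mutually conflict ⇒ χ ≥ 5
  assign d→c0 g→c1 j→c4 r→c4 s→c2 u→c3 — no edge inside a register ⇒ χ ≤ 5
  χ = 5

Answer: 5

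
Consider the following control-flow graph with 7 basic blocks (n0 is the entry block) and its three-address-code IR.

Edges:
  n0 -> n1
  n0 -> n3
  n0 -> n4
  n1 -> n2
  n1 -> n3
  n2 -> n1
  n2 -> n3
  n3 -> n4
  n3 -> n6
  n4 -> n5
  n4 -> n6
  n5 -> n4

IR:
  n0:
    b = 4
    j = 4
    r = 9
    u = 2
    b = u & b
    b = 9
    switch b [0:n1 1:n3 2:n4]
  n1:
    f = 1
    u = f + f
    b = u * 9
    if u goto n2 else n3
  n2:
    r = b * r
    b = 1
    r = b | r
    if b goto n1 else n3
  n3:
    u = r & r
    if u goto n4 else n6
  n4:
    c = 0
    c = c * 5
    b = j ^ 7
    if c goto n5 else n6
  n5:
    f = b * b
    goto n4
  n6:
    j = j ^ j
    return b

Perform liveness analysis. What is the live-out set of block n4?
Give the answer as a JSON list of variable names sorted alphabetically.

def/use:
  n0 def {b,j,r,u} use ∅
  n1 def {b,f,u} use ∅
  n2 def {b,r} use {b,r}
  n3 def {u} use {r}
  n4 def {b,c} use {j}
  n5 def {f} use {b}
  n6 def {j} use {b,j}

Backward fixpoint:
  live n0: ∅→{b,j,r}
  live n1: {j,r}→{b,j,r}
  live n2: {b,j,r}→{b,j,r}
  live n3: {b,j,r}→{b,j}
  live n4: {j}→{b,j}
  live n5: {b,j}→{j}
  live n6: {b,j}→∅

live-out(n4) = ["b", "j"]

Answer: ["b", "j"]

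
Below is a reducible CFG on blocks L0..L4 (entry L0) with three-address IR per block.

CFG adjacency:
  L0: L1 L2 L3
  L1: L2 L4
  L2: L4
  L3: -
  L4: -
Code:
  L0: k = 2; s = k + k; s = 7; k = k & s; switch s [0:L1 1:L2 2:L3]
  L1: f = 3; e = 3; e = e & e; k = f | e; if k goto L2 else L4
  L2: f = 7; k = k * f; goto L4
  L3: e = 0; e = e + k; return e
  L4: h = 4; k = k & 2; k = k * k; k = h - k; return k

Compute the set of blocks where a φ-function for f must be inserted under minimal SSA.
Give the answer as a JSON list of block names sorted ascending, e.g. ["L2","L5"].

idom tree: L1←L0 L2←L0 L3←L0 L4←L0
Dom∩ at merges:
  L2: preds {L0,L1}: {L0} ∩ {L0,L1} = {L0}; idom=L0
  L4: preds {L1,L2}: {L0,L1} ∩ {L0,L2} = {L0}; idom=L0

DF derivation:
  L2←L0: walk · to L0
  L2←L1: walk L1 to L0
  L4←L1: walk L1 to L0
  L4←L2: walk L2 to L0
  DF(L0)=∅
  DF(L1)={L2,L4}
  DF(L2)={L4}
  DF(L3)=∅
  DF(L4)=∅

φ for f: defs {L1,L2}
  DF⁺ = {L2,L4}

Answer: ["L2", "L4"]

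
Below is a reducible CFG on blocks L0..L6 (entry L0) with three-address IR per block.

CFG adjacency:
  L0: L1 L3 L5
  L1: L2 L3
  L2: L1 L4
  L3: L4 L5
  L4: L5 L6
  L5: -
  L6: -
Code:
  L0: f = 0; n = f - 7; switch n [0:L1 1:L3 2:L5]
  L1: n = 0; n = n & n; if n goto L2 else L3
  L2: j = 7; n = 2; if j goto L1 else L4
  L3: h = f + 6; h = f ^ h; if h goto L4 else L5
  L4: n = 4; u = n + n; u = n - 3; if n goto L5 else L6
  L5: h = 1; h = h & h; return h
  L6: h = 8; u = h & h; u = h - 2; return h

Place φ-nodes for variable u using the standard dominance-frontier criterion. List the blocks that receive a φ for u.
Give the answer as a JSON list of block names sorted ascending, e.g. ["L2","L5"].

Answer: ["L5"]

Analysis:
idom tree: L1←L0 L2←L1 L3←L0 L4←L0 L5←L0 L6←L4
Join-block Dom:
  L1: preds {L0,L2}: {L0} ∩ {L0,L1,L2} = {L0}; idom=L0
  L3: preds {L0,L1}: {L0} ∩ {L0,L1} = {L0}; idom=L0
  L4: preds {L2,L3}: {L0,L1,L2} ∩ {L0,L3} = {L0}; idom=L0
  L5: preds {L0,L3,L4}: {L0} ∩ {L0,L3} ∩ {L0,L4} = {L0}; idom=L0

DF derivation:
  join L1 pred L0: · stop@L0
  join L1 pred L2: L2→L1 stop@L0
  join L3 pred L0: · stop@L0
  join L3 pred L1: L1 stop@L0
  join L4 pred L2: L2→L1 stop@L0
  join L4 pred L3: L3 stop@L0
  join L5 pred L0: · stop@L0
  join L5 pred L3: L3 stop@L0
  join L5 pred L4: L4 stop@L0
  L0 → ∅
  L1 → {L1,L3,L4}
  L2 → {L1,L4}
  L3 → {L4,L5}
  L4 → {L5}
  L5 → ∅
  L6 → ∅

φ for u: defs {L4,L6}
  DF⁺ = {L5}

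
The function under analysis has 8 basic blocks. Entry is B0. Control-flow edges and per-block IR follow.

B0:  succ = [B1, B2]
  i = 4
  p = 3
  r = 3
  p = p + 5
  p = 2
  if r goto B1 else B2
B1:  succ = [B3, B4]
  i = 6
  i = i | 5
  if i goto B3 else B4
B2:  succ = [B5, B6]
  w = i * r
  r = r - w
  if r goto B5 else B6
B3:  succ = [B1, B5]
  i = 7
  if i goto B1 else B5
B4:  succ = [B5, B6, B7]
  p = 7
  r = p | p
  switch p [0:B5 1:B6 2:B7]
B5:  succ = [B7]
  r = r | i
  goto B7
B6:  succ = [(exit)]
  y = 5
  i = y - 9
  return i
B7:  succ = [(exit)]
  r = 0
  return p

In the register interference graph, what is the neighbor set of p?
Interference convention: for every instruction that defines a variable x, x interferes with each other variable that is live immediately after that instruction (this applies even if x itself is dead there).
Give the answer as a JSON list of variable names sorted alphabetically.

def/use:
  B0: {i,p,r} / ∅
  B1: {i} / ∅
  B2: {r,w} / {i,r}
  B3: {i} / ∅
  B4: {p,r} / ∅
  B5: {r} / {i,r}
  B6: {i,y} / ∅
  B7: {r} / {p}

Live sets:
  B0 li=∅ lo={i,p,r}
  B1 li={p,r} lo={i,p,r}
  B2 li={i,p,r} lo={i,p,r}
  B3 li={p,r} lo={i,p,r}
  B4 li={i} lo={i,p,r}
  B5 li={i,p,r} lo={p}
  B6 li=∅ lo=∅
  B7 li={p} lo=∅

Interference:
  i↔{p,r,w}
  p↔{i,r,w}
  r↔{i,p,w}
  w↔{i,p,r}
  y↔∅

N(p) = ["i", "r", "w"]

Answer: ["i", "r", "w"]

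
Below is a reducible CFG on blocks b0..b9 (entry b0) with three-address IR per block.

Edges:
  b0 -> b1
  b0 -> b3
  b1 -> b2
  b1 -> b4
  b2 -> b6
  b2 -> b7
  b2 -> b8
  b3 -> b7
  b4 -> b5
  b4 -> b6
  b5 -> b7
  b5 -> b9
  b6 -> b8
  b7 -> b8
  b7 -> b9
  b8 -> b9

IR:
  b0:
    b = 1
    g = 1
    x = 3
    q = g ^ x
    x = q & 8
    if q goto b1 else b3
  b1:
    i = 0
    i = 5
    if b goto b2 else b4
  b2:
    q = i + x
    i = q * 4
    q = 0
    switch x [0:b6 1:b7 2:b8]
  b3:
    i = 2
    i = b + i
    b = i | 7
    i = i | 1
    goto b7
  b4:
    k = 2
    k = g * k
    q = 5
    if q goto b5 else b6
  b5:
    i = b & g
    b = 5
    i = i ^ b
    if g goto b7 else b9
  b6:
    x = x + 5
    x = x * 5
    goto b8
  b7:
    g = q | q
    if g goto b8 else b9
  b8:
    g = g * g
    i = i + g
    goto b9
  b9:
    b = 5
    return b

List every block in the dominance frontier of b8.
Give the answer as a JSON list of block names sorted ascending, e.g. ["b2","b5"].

idom tree: b1←b0 b2←b1 b3←b0 b4←b1 b5←b4 b6←b1 b7←b0 b8←b0 b9←b0
Join-block Dom:
  b6: preds {b2,b4}: {b0,b1,b2} ∩ {b0,b1,b4} = {b0,b1}; idom=b1
  b7: preds {b2,b3,b5}: {b0,b1,b2} ∩ {b0,b3} ∩ {b0,b1,b4,b5} = {b0}; idom=b0
  b8: preds {b2,b6,b7}: {b0,b1,b2} ∩ {b0,b1,b6} ∩ {b0,b7} = {b0}; idom=b0
  b9: preds {b5,b7,b8}: {b0,b1,b4,b5} ∩ {b0,b7} ∩ {b0,b8} = {b0}; idom=b0

DF derivation:
  join b6 pred b2: b2 stop@b1
  join b6 pred b4: b4 stop@b1
  join b7 pred b2: b2→b1 stop@b0
  join b7 pred b3: b3 stop@b0
  join b7 pred b5: b5→b4→b1 stop@b0
  join b8 pred b2: b2→b1 stop@b0
  join b8 pred b6: b6→b1 stop@b0
  join b8 pred b7: b7 stop@b0
  join b9 pred b5: b5→b4→b1 stop@b0
  join b9 pred b7: b7 stop@b0
  join b9 pred b8: b8 stop@b0
  DF(b0)=∅
  DF(b1)={b7,b8,b9}
  DF(b2)={b6,b7,b8}
  DF(b3)={b7}
  DF(b4)={b6,b7,b9}
  DF(b5)={b7,b9}
  DF(b6)={b8}
  DF(b7)={b8,b9}
  DF(b8)={b9}
  DF(b9)=∅

DF(b8) = ["b9"]

Answer: ["b9"]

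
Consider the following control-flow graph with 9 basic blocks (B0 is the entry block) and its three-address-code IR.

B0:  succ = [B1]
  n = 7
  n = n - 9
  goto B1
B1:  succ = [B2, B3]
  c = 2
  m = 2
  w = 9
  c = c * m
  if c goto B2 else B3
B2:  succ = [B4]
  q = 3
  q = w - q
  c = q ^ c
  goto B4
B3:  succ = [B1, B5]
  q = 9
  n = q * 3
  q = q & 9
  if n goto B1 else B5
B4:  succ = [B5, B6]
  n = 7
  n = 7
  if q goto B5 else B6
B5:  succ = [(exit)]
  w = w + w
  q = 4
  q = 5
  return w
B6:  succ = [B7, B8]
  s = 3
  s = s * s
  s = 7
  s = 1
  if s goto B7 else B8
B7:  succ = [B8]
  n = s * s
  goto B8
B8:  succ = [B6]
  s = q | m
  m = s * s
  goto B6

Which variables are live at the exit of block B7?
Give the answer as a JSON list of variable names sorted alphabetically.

Per-block:
  B0: def={n} ue=∅
  B1: def={c,m,w} ue=∅
  B2: def={c,q} ue={c,w}
  B3: def={n,q} ue=∅
  B4: def={n} ue={q}
  B5: def={q,w} ue={w}
  B6: def={s} ue=∅
  B7: def={n} ue={s}
  B8: def={m,s} ue={m,q}

Live sets:
  B0 li=∅ lo=∅
  B1 li=∅ lo={c,m,w}
  B2 li={c,m,w} lo={m,q,w}
  B3 li={w} lo={w}
  B4 li={m,q,w} lo={m,q,w}
  B5 li={w} lo=∅
  B6 li={m,q} lo={m,q,s}
  B7 li={m,q,s} lo={m,q}
  B8 li={m,q} lo={m,q}

live-out(B7) = ["m", "q"]

Answer: ["m", "q"]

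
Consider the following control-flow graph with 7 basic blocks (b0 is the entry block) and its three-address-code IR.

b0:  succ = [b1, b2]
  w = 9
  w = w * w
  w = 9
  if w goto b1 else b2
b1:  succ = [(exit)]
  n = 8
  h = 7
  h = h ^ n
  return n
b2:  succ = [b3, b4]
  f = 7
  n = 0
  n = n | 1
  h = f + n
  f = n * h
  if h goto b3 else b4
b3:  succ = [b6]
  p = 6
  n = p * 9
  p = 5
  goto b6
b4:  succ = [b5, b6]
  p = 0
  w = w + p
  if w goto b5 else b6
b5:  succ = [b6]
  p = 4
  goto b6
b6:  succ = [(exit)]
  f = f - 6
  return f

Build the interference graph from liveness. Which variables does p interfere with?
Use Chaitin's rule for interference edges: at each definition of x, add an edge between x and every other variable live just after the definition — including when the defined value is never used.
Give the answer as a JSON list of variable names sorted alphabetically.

Block summaries:
  b0: {w} / ∅
  b1: {h,n} / ∅
  b2: {f,h,n} / ∅
  b3: {n,p} / ∅
  b4: {p,w} / {w}
  b5: {p} / ∅
  b6: {f} / {f}

Liveness:
  b0: in=∅ out={w}
  b1: in=∅ out=∅
  b2: in={w} out={f,w}
  b3: in={f} out={f}
  b4: in={f,w} out={f}
  b5: in={f} out={f}
  b6: in={f} out=∅

Interference:
  f↔{h,n,p,w}
  h↔{f,n,w}
  n↔{f,h,w}
  p↔{f,w}
  w↔{f,h,n,p}

N(p) = ["f", "w"]

Answer: ["f", "w"]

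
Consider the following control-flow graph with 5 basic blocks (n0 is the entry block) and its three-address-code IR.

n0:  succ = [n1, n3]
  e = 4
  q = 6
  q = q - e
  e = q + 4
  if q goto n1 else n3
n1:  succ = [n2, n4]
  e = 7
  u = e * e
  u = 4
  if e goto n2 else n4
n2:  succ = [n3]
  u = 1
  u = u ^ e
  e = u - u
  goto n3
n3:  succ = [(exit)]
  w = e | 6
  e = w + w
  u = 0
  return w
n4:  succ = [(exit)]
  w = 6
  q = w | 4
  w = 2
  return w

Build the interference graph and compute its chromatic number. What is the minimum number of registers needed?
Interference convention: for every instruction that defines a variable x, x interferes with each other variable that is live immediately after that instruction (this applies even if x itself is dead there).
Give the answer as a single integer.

Answer: 3

Derivation:
Per-block:
  n0: {e,q} / ∅
  n1: {e,u} / ∅
  n2: {e,u} / {e}
  n3: {e,u,w} / {e}
  n4: {q,w} / ∅

Backward fixpoint:
  live n0: ∅→{e}
  live n1: ∅→{e}
  live n2: {e}→{e}
  live n3: {e}→∅
  live n4: ∅→∅

Interference:
  e — {q,u,w}
  q — {e}
  u — {e,w}
  w — {e,u}

Chromatic number:
  lower bound: {e,u,w} mutually conflict ⇒ χ ≥ 3
  3-colouring: R0={e}  R1={q,u}  R2={w}
  χ = 3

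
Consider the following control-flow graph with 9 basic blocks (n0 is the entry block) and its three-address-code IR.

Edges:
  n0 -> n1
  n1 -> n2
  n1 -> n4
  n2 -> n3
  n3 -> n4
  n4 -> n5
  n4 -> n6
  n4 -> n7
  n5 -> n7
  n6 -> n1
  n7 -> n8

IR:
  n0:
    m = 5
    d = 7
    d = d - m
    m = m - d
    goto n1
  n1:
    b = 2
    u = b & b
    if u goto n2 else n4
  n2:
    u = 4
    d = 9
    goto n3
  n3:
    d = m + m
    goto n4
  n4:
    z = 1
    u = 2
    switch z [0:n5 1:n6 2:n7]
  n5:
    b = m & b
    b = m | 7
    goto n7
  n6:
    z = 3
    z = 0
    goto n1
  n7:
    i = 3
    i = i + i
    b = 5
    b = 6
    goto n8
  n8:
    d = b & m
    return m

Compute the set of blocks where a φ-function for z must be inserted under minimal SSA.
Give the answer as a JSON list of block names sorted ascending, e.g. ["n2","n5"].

Answer: ["n1"]

Working:
idom tree: n1←n0 n2←n1 n3←n2 n4←n1 n5←n4 n6←n4 n7←n4 n8←n7
Dom at joins:
  n1: preds {n0,n6}: {n0} ∩ {n0,n1,n4,n6} = {n0}; idom=n0
  n4: preds {n1,n3}: {n0,n1} ∩ {n0,n1,n2,n3} = {n0,n1}; idom=n1
  n7: preds {n4,n5}: {n0,n1,n4} ∩ {n0,n1,n4,n5} = {n0,n1,n4}; idom=n4

DF walk-up:
  join n1 pred n0: · stop@n0
  join n1 pred n6: n6→n4→n1 stop@n0
  join n4 pred n1: · stop@n1
  join n4 pred n3: n3→n2 stop@n1
  join n7 pred n4: · stop@n4
  join n7 pred n5: n5 stop@n4
  DF(n0)=∅
  DF(n1)={n1}
  DF(n2)={n4}
  DF(n3)={n4}
  DF(n4)={n1}
  DF(n5)={n7}
  DF(n6)={n1}
  DF(n7)=∅
  DF(n8)=∅

φ for z: defs {n4,n6}
  DF⁺ = {n1}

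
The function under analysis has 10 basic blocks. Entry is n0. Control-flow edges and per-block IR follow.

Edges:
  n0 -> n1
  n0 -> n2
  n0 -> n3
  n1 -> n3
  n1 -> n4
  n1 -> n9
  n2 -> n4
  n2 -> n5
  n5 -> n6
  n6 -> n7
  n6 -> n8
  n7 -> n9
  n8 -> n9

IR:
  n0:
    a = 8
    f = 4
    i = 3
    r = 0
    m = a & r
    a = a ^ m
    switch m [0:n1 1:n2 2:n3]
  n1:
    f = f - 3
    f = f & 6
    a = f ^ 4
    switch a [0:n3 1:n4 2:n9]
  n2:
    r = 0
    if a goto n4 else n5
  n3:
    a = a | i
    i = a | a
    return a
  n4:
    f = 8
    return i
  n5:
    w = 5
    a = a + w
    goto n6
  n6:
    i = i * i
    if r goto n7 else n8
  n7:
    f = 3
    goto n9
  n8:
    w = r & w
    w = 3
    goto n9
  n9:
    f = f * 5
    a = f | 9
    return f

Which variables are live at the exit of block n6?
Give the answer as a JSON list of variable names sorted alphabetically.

Answer: ["f", "r", "w"]

Analysis:
Block summaries:
  n0 def {a,f,i,m,r} use ∅
  n1 def {a,f} use {f}
  n2 def {r} use {a}
  n3 def {a,i} use {a,i}
  n4 def {f} use {i}
  n5 def {a,w} use {a}
  n6 def {i} use {i,r}
  n7 def {f} use ∅
  n8 def {w} use {r,w}
  n9 def {a,f} use {f}

Liveness:
  n0 li=∅ lo={a,f,i}
  n1 li={f,i} lo={a,f,i}
  n2 li={a,f,i} lo={a,f,i,r}
  n3 li={a,i} lo=∅
  n4 li={i} lo=∅
  n5 li={a,f,i,r} lo={f,i,r,w}
  n6 li={f,i,r,w} lo={f,r,w}
  n7 li=∅ lo={f}
  n8 li={f,r,w} lo={f}
  n9 li={f} lo=∅

live-out(n6) = ["f", "r", "w"]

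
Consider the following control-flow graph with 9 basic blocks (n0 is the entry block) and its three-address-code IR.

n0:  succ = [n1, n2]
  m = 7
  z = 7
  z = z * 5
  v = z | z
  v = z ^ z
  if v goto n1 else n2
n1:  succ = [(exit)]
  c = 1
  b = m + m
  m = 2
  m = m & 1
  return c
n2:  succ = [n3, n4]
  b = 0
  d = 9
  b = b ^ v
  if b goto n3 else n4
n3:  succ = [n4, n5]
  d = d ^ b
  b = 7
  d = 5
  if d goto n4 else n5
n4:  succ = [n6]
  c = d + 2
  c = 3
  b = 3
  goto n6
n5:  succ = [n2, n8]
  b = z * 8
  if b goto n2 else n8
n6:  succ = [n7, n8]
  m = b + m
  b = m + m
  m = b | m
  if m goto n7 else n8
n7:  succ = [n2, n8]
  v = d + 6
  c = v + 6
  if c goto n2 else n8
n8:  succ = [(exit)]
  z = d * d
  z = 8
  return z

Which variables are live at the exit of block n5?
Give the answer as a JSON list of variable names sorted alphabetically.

def/use:
  n0: {m,v,z} / ∅
  n1: {b,c,m} / {m}
  n2: {b,d} / {v}
  n3: {b,d} / {b,d}
  n4: {b,c} / {d}
  n5: {b} / {z}
  n6: {b,m} / {b,m}
  n7: {c,v} / {d}
  n8: {z} / {d}

Live sets:
  n0 li=∅ lo={m,v,z}
  n1 li={m} lo=∅
  n2 li={m,v,z} lo={b,d,m,v,z}
  n3 li={b,d,m,v,z} lo={d,m,v,z}
  n4 li={d,m,z} lo={b,d,m,z}
  n5 li={d,m,v,z} lo={d,m,v,z}
  n6 li={b,d,m,z} lo={d,m,z}
  n7 li={d,m,z} lo={d,m,v,z}
  n8 li={d} lo=∅

live-out(n5) = ["d", "m", "v", "z"]

Answer: ["d", "m", "v", "z"]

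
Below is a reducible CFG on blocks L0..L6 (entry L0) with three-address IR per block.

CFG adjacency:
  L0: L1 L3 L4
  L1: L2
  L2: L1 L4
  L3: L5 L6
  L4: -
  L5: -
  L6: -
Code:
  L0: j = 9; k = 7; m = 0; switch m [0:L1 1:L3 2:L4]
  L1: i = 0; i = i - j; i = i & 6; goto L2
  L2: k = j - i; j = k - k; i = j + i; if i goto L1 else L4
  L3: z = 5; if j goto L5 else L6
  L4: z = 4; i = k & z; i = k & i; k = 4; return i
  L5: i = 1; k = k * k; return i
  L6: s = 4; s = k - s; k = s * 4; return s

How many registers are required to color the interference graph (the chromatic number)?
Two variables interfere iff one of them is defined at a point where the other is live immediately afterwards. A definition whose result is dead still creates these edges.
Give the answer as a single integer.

Per-block:
  L0: {j,k,m} / ∅
  L1: {i} / {j}
  L2: {i,j,k} / {i,j}
  L3: {z} / {j}
  L4: {i,k,z} / {k}
  L5: {i,k} / {k}
  L6: {k,s} / {k}

Liveness:
  live L0: ∅→{j,k}
  live L1: {j}→{i,j}
  live L2: {i,j}→{j,k}
  live L3: {j,k}→{k}
  live L4: {k}→∅
  live L5: {k}→∅
  live L6: {k}→∅

Interfere edges:
  i↔{j,k}
  j↔{i,k,m,z}
  k↔{i,j,m,s,z}
  m↔{j,k}
  s↔{k}
  z↔{j,k}

Colouring:
  lower bound: {i,j,k} mutually conflict ⇒ χ ≥ 3
  3-colouring: c0={k}  c1={j,s}  c2={i,m,z}
  χ = 3

Answer: 3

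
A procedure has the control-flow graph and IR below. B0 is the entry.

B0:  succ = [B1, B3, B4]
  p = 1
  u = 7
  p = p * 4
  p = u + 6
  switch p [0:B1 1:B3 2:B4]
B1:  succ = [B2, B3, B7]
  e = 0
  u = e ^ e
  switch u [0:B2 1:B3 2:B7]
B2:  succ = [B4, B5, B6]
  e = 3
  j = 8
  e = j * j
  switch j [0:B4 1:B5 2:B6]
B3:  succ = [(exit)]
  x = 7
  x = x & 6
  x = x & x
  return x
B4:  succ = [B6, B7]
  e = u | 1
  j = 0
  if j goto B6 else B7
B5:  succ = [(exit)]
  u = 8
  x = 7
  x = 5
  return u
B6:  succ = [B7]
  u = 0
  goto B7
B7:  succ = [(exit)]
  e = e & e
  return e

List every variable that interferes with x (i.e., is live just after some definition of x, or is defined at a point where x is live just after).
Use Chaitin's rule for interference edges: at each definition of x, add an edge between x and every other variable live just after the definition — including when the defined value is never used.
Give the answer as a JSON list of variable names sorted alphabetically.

Per-block:
  B0 def {p,u} use ∅
  B1 def {e,u} use ∅
  B2 def {e,j} use ∅
  B3 def {x} use ∅
  B4 def {e,j} use {u}
  B5 def {u,x} use ∅
  B6 def {u} use ∅
  B7 def {e} use {e}

Live sets:
  B0 li=∅ lo={u}
  B1 li=∅ lo={e,u}
  B2 li={u} lo={e,u}
  B3 li=∅ lo=∅
  B4 li={u} lo={e}
  B5 li=∅ lo=∅
  B6 li={e} lo={e}
  B7 li={e} lo=∅

Conflict graph:
  e: {j,u}
  j: {e,u}
  p: {u}
  u: {e,j,p,x}
  x: {u}

N(x) = ["u"]

Answer: ["u"]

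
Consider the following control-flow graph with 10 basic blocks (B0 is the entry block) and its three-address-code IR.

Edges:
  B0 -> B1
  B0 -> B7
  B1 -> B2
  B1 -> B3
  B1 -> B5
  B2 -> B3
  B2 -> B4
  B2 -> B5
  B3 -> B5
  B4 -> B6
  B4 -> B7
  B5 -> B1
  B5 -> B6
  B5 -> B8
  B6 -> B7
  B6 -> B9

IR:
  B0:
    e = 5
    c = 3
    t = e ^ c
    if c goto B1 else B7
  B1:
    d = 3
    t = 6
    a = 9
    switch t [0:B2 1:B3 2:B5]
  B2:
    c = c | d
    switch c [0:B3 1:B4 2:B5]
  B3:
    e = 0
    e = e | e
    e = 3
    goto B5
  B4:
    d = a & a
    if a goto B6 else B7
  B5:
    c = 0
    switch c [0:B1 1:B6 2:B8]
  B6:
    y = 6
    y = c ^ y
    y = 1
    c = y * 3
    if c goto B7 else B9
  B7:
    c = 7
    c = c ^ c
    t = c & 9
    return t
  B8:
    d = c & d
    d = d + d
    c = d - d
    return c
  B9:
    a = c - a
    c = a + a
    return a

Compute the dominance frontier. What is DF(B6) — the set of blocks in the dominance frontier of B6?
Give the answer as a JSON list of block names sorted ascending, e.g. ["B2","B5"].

idom tree: B1←B0 B2←B1 B3←B1 B4←B2 B5←B1 B6←B1 B7←B0 B8←B5 B9←B6
Dom∩ at merges:
  B1: preds {B0,B5}: {B0} ∩ {B0,B1,B5} = {B0}; idom=B0
  B3: preds {B1,B2}: {B0,B1} ∩ {B0,B1,B2} = {B0,B1}; idom=B1
  B5: preds {B1,B2,B3}: {B0,B1} ∩ {B0,B1,B2} ∩ {B0,B1,B3} = {B0,B1}; idom=B1
  B6: preds {B4,B5}: {B0,B1,B2,B4} ∩ {B0,B1,B5} = {B0,B1}; idom=B1
  B7: preds {B0,B4,B6}: {B0} ∩ {B0,B1,B2,B4} ∩ {B0,B1,B6} = {B0}; idom=B0

DF derivation:
  join B1 pred B0: · stop@B0
  join B1 pred B5: B5→B1 stop@B0
  join B3 pred B1: · stop@B1
  join B3 pred B2: B2 stop@B1
  join B5 pred B1: · stop@B1
  join B5 pred B2: B2 stop@B1
  join B5 pred B3: B3 stop@B1
  join B6 pred B4: B4→B2 stop@B1
  join B6 pred B5: B5 stop@B1
  join B7 pred B0: · stop@B0
  join B7 pred B4: B4→B2→B1 stop@B0
  join B7 pred B6: B6→B1 stop@B0
  DF(B0)=∅
  DF(B1)={B1,B7}
  DF(B2)={B3,B5,B6,B7}
  DF(B3)={B5}
  DF(B4)={B6,B7}
  DF(B5)={B1,B6}
  DF(B6)={B7}
  DF(B7)=∅
  DF(B8)=∅
  DF(B9)=∅

DF(B6) = ["B7"]

Answer: ["B7"]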